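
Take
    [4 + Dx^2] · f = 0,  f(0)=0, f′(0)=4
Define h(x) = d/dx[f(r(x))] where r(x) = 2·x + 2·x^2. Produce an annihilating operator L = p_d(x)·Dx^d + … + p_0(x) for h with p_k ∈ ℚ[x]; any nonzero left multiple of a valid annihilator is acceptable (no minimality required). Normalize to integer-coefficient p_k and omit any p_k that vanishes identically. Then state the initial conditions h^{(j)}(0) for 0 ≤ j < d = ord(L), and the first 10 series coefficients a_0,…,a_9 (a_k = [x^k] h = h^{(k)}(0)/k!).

L = (28 + 128·x + 384·x^2 + 512·x^3 + 256·x^4) + (-6 - 12·x)·Dx + (1 + 4·x + 4·x^2)·Dx^2  (order 2).
h: a_k = 8, 16, -64, -256, -704/3, 384, 51712/45, 45056/45, -141056/315, -13824/7, …
ICs: h(0) = 8, h′(0) = 16.

f: a_k = 0, 4, 0, -8/3, 0, 8/15, 0, -16/315, 0, 8/2835, …
Substitute x→r, Dx→(1/r')Dx; clear ⇒ L₀.
h=h₀': d/dx-closure on L₀ ⇒ L.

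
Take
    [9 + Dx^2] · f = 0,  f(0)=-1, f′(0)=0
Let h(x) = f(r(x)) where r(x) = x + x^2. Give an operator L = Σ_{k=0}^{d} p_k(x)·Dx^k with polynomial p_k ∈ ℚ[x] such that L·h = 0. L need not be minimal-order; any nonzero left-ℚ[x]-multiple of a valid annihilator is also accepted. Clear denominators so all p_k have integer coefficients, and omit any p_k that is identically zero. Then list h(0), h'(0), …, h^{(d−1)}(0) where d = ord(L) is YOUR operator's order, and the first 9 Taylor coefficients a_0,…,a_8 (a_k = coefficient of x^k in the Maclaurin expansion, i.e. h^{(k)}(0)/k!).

L = (9 + 54·x + 108·x^2 + 72·x^3) - 2·Dx + (1 + 2·x)·Dx^2  (order 2).
h: a_k = -1, 0, 9/2, 9, 9/8, -27/2, -1539/80, -297/40, 52191/4480, …
ICs: h(0) = -1, h′(0) = 0.

f: a_k = -1, 0, 9/2, 0, -27/8, 0, 81/80, 0, -729/4480, …
Substitute x→r, Dx→(1/r')Dx; clear ⇒ L₀.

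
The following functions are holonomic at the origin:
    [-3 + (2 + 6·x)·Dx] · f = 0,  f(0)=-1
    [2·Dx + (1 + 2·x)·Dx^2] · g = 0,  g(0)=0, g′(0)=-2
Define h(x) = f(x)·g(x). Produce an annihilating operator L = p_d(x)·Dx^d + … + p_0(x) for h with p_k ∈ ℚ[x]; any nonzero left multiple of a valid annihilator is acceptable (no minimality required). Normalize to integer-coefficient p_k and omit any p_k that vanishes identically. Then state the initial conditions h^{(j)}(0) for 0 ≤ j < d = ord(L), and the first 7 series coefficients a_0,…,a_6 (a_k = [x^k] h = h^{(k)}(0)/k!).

L = (15 + 18·x) + (-4 - 12·x)·Dx + (4 + 32·x + 84·x^2 + 72·x^3)·Dx^2  (order 2).
h: a_k = 0, 2, 1, -31/12, 45/8, -3937/320, 52897/1920, …
ICs: h(0) = 0, h′(0) = 2.

f: a_k = -1, -3/2, 9/8, -27/16, 405/128, -1701/256, 15309/1024, …
g: a_k = 0, -2, 2, -8/3, 4, -32/5, 32/3, …
Product ⇒ symmetric product L₀, ord ≤ 2.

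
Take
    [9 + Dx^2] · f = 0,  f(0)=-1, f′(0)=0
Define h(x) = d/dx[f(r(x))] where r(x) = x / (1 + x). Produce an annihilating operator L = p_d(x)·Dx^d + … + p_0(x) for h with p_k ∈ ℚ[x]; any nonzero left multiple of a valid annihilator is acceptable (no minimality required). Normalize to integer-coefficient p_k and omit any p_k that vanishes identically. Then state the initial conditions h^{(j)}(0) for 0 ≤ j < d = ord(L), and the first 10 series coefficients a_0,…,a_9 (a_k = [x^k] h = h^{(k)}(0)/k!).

f: a_k = -1, 0, 9/2, 0, -27/8, 0, 81/80, 0, -729/4480, 0, …
Change of var in L_f (x↦r) gives L₀.
Derive L from L₀ (diff closure).
L = (15 + 12·x + 6·x^2) + (6 + 18·x + 18·x^2 + 6·x^3)·Dx + (1 + 4·x + 6·x^2 + 4·x^3 + x^4)·Dx^2  (order 2).
h: a_k = 0, 9, -27, 81/2, -45/2, -2457/40, 9639/40, -293553/560, 491913/560, -5432751/4480, …
ICs: h(0) = 0, h′(0) = 9.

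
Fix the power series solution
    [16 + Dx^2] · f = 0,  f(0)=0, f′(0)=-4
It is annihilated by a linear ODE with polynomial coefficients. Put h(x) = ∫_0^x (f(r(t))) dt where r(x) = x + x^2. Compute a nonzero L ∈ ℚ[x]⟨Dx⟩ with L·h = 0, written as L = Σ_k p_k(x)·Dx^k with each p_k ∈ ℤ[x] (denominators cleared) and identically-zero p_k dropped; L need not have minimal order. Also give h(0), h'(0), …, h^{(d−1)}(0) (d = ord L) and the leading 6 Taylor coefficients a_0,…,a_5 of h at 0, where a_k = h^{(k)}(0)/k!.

f: a_k = 0, -4, 0, 32/3, 0, -128/15, …
Substitute x→r, Dx→(1/r')Dx; clear ⇒ L₀.
Integrate: L := L₀·Dx.
L = (16 + 96·x + 192·x^2 + 128·x^3)·Dx - 2·Dx^2 + (1 + 2·x)·Dx^3  (order 3).
h: a_k = 0, 0, -2, -4/3, 8/3, 32/5, …
ICs: h(0) = 0, h′(0) = 0, h′′(0) = -4.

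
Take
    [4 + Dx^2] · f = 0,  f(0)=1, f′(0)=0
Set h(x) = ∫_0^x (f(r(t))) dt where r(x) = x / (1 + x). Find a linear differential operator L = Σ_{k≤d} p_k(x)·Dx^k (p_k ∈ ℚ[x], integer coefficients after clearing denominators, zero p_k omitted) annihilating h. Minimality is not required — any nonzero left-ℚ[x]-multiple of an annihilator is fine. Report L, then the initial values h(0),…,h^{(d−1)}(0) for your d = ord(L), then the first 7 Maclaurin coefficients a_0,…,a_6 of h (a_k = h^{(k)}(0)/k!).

L = 4·Dx + (2 + 6·x + 6·x^2 + 2·x^3)·Dx^2 + (1 + 4·x + 6·x^2 + 4·x^3 + x^4)·Dx^3  (order 3).
h: a_k = 0, 1, 0, -2/3, 1, -16/15, 8/9, …
ICs: h(0) = 0, h′(0) = 1, h′′(0) = 0.

f: a_k = 1, 0, -2, 0, 2/3, 0, -4/45, …
Substitute x→r, Dx→(1/r')Dx; clear ⇒ L₀.
h=∫₀ˣh₀: take L = L₀·Dx.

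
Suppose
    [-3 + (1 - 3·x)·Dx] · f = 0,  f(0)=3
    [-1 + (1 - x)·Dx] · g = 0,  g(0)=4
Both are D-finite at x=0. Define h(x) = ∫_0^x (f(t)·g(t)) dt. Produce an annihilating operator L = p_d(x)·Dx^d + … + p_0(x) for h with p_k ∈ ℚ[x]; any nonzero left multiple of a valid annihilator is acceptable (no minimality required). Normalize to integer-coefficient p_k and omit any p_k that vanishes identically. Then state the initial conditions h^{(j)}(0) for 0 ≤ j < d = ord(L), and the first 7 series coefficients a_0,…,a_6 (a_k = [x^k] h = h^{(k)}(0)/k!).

f: a_k = 3, 9, 27, 81, 243, 729, 2187, …
g: a_k = 4, 4, 4, 4, 4, 4, 4, …
Sym-product of L_f,L_g gives L₀ (≤ ord 1).
Integrate: L := L₀·Dx.
L = (-4 + 6·x)·Dx + (1 - 4·x + 3·x^2)·Dx^2  (order 2).
h: a_k = 0, 12, 24, 52, 120, 1452/5, 728, …
ICs: h(0) = 0, h′(0) = 12.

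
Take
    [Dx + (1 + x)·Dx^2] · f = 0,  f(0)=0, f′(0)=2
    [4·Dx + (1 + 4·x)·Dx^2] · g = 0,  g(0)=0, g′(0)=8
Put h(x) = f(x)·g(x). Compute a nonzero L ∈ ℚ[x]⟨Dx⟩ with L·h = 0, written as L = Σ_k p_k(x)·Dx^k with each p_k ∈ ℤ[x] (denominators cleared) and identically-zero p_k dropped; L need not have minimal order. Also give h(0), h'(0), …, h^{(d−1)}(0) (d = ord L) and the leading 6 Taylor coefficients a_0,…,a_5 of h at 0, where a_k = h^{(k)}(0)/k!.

L = (136 + 320·x + 256·x^2)·Dx + (290 + 1464·x + 2400·x^2 + 1280·x^3)·Dx^2 + (92 + 740·x + 1992·x^2 + 2240·x^3 + 896·x^4)·Dx^3 + (5 + 58·x + 245·x^2 + 464·x^3 + 400·x^4 + 128·x^5)·Dx^4  (order 4).
h: a_k = 0, 0, 16, -40, 320/3, -940/3, …
ICs: h(0) = 0, h′(0) = 0, h′′(0) = 32, h′′′(0) = -240.

f: a_k = 0, 2, -1, 2/3, -1/2, 2/5, …
g: a_k = 0, 8, -16, 128/3, -128, 2048/5, …
Product ⇒ symmetric product L₀, ord ≤ 4.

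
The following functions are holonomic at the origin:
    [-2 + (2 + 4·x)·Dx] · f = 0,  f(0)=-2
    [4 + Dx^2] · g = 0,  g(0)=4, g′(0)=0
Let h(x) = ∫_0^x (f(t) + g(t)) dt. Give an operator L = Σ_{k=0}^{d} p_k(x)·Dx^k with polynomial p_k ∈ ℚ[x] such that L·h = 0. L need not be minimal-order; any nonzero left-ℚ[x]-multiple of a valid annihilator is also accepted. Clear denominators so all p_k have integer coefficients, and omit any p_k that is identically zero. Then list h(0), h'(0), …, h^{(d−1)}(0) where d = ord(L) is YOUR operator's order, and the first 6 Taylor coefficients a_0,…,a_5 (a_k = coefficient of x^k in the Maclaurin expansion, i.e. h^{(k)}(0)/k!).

L = (-28 - 64·x - 64·x^2)·Dx + (12 + 88·x + 192·x^2 + 128·x^3)·Dx^2 + (-7 - 16·x - 16·x^2)·Dx^3 + (3 + 22·x + 48·x^2 + 32·x^3)·Dx^4  (order 4).
h: a_k = 0, 2, -1, -7/3, -1/4, 47/60, …
ICs: h(0) = 0, h′(0) = 2, h′′(0) = -2, h′′′(0) = -14.

f: a_k = -2, -2, 1, -1, 5/4, -7/4, …
g: a_k = 4, 0, -8, 0, 8/3, 0, …
f+g: L₀ = lclm(L_f,L_g), ord ≤ 1+2.
∫: right-multiply L₀ by Dx.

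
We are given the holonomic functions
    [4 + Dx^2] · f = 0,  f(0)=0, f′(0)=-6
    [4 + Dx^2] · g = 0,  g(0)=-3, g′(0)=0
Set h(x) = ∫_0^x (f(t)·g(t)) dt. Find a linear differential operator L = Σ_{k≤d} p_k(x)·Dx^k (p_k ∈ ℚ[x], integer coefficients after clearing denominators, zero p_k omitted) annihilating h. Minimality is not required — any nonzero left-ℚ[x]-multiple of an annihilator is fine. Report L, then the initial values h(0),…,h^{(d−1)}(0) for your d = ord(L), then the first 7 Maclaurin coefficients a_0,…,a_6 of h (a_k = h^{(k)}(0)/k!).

L = 16·Dx^2 + Dx^4  (order 4).
h: a_k = 0, 0, 9, 0, -12, 0, 32/5, …
ICs: h(0) = 0, h′(0) = 0, h′′(0) = 18, h′′′(0) = 0.

f: a_k = 0, -6, 0, 4, 0, -4/5, 0, …
g: a_k = -3, 0, 6, 0, -2, 0, 4/15, …
Sym-product of L_f,L_g gives L₀ (≤ ord 4).
h=∫h₀ ⇒ L = L₀·Dx.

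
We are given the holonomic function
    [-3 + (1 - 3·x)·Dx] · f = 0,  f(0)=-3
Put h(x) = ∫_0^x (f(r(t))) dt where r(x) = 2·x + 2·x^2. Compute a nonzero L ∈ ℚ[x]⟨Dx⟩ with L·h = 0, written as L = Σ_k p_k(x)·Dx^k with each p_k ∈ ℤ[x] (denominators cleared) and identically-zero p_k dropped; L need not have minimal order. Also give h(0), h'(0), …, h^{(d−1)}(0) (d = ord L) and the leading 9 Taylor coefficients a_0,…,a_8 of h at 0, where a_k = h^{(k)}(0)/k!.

L = (6 + 12·x)·Dx + (-1 + 6·x + 6·x^2)·Dx^2  (order 2).
h: a_k = 0, -3, -9, -42, -216, -1188, -6804, -280584/7, -241056, …
ICs: h(0) = 0, h′(0) = -3.

f: a_k = -3, -9, -27, -81, -243, -729, -2187, -6561, -19683, …
L₀ from L_f via x↦r, Dx↦r'^{-1}Dx.
h=∫₀ˣh₀: take L = L₀·Dx.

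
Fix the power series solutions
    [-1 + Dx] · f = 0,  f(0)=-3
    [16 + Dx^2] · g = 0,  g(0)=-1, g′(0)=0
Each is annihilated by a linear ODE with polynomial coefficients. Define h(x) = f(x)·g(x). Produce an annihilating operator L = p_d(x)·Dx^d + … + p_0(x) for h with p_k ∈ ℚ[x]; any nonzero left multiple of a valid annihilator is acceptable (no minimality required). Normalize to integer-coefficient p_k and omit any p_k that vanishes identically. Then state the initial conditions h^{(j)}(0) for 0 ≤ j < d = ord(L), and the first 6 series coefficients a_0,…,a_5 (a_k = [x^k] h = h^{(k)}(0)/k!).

L = 17 - 2·Dx + Dx^2  (order 2).
h: a_k = 3, 3, -45/2, -47/2, 161/8, 1121/40, …
ICs: h(0) = 3, h′(0) = 3.

f: a_k = -3, -3, -3/2, -1/2, -1/8, -1/40, …
g: a_k = -1, 0, 8, 0, -32/3, 0, …
L₀ := L_f ⊗_s L_g (sym. prod.), ord ≤ 2.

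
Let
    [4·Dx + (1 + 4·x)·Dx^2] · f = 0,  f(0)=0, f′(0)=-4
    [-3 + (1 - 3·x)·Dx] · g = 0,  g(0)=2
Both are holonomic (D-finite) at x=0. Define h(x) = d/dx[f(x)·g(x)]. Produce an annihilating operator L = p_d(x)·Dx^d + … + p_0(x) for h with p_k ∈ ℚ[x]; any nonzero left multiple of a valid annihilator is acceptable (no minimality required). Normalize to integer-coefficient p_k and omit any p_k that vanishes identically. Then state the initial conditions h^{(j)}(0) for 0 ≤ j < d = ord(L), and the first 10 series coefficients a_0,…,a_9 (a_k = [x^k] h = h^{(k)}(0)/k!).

f: a_k = 0, -4, 8, -64/3, 64, -1024/5, 2048/3, -16384/7, 8192, -262144/9, …
g: a_k = 2, 6, 18, 54, 162, 486, 1458, 4374, 13122, 39366, …
f·g: L₀ = L_f ⊗_s L_g, ord ≤ 2·1.
Derive L from L₀ (diff closure).
L = 48 + (1 + 60·x)·Dx + (-1 - x + 12·x^2)·Dx^2  (order 2).
h: a_k = -8, -16, -200, -288, -3128, -15344/5, -217544/5, -633536/35, -20488264/35, 3063664/21, …
ICs: h(0) = -8, h′(0) = -16.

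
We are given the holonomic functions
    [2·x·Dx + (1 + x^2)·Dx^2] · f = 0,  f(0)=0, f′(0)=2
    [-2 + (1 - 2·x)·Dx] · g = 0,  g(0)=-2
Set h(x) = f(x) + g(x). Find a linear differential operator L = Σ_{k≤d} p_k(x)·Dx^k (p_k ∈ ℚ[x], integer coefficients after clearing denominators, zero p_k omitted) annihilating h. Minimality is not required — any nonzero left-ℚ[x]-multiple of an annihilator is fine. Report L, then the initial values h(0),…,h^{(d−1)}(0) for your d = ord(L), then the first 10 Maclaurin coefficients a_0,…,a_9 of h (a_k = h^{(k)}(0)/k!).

f: a_k = 0, 2, 0, -2/3, 0, 2/5, 0, -2/7, 0, 2/9, …
g: a_k = -2, -4, -8, -16, -32, -64, -128, -256, -512, -1024, …
f+g: L₀ = lclm(L_f,L_g), ord ≤ 2+1.
L = (4 - 32·x - 12·x^2)·Dx + (-13 + 4·x - 25·x^2 - 12·x^3)·Dx^2 + (2 - 3·x - 3·x^3 - 2·x^4)·Dx^3  (order 3).
h: a_k = -2, -2, -8, -50/3, -32, -318/5, -128, -1794/7, -512, -9214/9, …
ICs: h(0) = -2, h′(0) = -2, h′′(0) = -16.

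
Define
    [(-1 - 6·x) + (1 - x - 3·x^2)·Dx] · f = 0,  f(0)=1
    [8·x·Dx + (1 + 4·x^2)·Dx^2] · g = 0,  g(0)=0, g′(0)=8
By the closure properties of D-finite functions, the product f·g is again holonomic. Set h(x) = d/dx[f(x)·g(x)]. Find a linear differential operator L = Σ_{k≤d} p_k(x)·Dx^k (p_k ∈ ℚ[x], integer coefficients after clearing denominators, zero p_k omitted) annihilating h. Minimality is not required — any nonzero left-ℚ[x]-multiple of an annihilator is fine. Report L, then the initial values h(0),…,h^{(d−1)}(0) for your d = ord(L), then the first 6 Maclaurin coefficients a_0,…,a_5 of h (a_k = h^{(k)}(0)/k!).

L = (22 + 1032·x^2 + 1152·x^3 + 5184·x^4) + (13 + 86·x + 132·x^2 + 600·x^3 + 1152·x^4 + 3456·x^5)·Dx + (-3 - x - 35·x^2 + 44·x^3 + 16·x^4 + 192·x^5 + 432·x^6)·Dx^2  (order 2).
h: a_k = 8, 16, 64, 544/3, 2024/3, 8128/5, …
ICs: h(0) = 8, h′(0) = 16.

f: a_k = 1, 1, 4, 7, 19, 40, …
g: a_k = 0, 8, 0, -32/3, 0, 128/5, …
Sym-product of L_f,L_g gives L₀ (≤ ord 2).
h₀' ⇒ L via d/dx closure of L₀.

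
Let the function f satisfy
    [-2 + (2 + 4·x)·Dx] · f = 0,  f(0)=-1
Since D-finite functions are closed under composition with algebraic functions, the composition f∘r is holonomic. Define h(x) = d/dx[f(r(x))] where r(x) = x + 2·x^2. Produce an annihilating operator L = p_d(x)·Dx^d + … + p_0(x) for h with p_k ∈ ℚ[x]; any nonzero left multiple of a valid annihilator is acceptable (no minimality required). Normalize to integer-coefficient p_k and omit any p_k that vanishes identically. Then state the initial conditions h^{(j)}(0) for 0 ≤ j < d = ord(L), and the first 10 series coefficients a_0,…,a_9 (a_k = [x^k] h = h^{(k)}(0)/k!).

f: a_k = -1, -1, 1/2, -1/2, 5/8, -7/8, 21/16, -33/16, 429/128, -715/128, …
Substitute x→r, Dx→(1/r')Dx; clear ⇒ L₀.
Derive L from L₀ (diff closure).
L = 3 + (-1 - 6·x - 12·x^2 - 16·x^3)·Dx  (order 1).
h: a_k = -1, -3, 9/2, -3/2, -75/8, 171/8, -147/16, -867/16, 17037/128, -7905/128, …
ICs: h(0) = -1.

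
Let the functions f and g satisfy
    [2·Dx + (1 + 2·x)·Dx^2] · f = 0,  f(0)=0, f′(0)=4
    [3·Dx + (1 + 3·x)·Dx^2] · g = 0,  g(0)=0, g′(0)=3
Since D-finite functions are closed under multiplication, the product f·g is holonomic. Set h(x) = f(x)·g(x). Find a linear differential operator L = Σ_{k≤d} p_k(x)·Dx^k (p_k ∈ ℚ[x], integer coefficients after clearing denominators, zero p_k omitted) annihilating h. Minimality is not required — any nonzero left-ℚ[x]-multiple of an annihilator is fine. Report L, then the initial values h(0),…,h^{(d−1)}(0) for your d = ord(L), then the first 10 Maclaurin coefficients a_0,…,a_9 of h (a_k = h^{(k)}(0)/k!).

f: a_k = 0, 4, -4, 16/3, -8, 64/5, -64/3, 256/7, -64, 1024/9, …
g: a_k = 0, 3, -9/2, 9, -81/4, 243/5, -243/2, 2187/7, -6561/8, 2187, …
f·g: L₀ = L_f ⊗_s L_g, ord ≤ 2·2.
L = (156 + 720·x + 864·x^2)·Dx + (310 + 2244·x + 5400·x^2 + 4320·x^3)·Dx^2 + (88 + 860·x + 3132·x^2 + 5040·x^3 + 3024·x^4)·Dx^3 + (5 + 62·x + 305·x^2 + 744·x^3 + 900·x^4 + 432·x^5)·Dx^4  (order 4).
h: a_k = 0, 0, 12, -30, 70, -165, 1989/5, -982, 86724/35, -89247/14, …
ICs: h(0) = 0, h′(0) = 0, h′′(0) = 24, h′′′(0) = -180.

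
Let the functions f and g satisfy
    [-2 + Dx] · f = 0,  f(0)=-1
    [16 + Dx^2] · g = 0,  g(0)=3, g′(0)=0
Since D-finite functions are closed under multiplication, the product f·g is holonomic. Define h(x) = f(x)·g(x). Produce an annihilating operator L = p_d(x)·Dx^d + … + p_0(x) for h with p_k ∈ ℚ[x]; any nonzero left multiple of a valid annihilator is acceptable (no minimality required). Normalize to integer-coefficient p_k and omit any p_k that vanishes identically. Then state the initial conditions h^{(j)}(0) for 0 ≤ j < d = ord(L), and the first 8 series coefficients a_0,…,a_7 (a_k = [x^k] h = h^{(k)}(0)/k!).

f: a_k = -1, -2, -2, -4/3, -2/3, -4/15, -4/45, -8/315, …
g: a_k = 3, 0, -24, 0, 32, 0, -256/15, 0, …
Sym-product of L_f,L_g gives L₀ (≤ ord 2).
L = 20 - 4·Dx + Dx^2  (order 2).
h: a_k = -3, -6, 18, 44, 14, -164/5, -156/5, -232/105, …
ICs: h(0) = -3, h′(0) = -6.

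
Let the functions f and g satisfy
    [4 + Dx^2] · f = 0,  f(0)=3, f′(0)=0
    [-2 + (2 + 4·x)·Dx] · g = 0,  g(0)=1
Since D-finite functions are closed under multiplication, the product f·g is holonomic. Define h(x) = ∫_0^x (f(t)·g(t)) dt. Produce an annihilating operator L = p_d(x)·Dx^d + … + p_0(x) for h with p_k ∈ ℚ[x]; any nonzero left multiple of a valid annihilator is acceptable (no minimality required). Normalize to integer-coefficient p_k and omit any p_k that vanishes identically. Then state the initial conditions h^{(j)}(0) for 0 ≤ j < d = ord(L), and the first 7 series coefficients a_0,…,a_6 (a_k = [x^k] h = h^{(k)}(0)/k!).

L = (7 + 16·x + 16·x^2)·Dx + (-2 - 4·x)·Dx^2 + (1 + 4·x + 4·x^2)·Dx^3  (order 3).
h: a_k = 0, 3, 3/2, -5/2, -9/8, 5/8, 13/48, …
ICs: h(0) = 0, h′(0) = 3, h′′(0) = 3.

f: a_k = 3, 0, -6, 0, 2, 0, -4/15, …
g: a_k = 1, 1, -1/2, 1/2, -5/8, 7/8, -21/16, …
h₀=f·g: eliminate ⇒ L₀, order ≤ 2·1.
Integrate: L := L₀·Dx.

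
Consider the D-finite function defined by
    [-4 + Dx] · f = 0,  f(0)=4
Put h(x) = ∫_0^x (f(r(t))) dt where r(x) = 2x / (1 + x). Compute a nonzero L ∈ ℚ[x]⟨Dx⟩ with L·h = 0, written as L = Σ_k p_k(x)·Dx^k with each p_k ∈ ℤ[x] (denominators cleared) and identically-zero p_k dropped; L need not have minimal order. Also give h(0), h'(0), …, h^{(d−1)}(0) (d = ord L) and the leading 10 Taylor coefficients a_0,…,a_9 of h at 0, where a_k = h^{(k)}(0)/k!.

L = -8·Dx + (1 + 2·x + x^2)·Dx^2  (order 2).
h: a_k = 0, 4, 16, 32, 88/3, 32/15, -176/15, 736/315, 1612/315, -1504/315, …
ICs: h(0) = 0, h′(0) = 4.

f: a_k = 4, 16, 32, 128/3, 128/3, 512/15, 1024/45, 4096/315, 2048/315, 8192/2835, …
f∘r: x↦r, Dx↦Dx/r' in L_f ⇒ L₀.
h=∫h₀ ⇒ L = L₀·Dx.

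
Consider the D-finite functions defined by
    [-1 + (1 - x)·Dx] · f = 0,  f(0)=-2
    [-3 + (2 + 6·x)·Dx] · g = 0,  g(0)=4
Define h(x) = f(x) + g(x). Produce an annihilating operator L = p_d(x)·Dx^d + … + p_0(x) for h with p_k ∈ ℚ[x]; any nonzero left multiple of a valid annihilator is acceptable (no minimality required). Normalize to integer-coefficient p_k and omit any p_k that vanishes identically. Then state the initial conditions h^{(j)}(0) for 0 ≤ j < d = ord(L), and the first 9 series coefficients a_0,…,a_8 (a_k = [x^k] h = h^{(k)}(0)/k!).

f: a_k = -2, -2, -2, -2, -2, -2, -2, -2, -2, …
g: a_k = 4, 6, -9/2, 27/4, -405/32, 1701/64, -15309/256, 72171/512, -2814669/8192, …
h₀=f+g: left-lcm gives L₀, ord ≤ 2.
L = (-21 - 27·x) + (17 + 30·x + 81·x^2)·Dx + (2 - 14·x - 42·x^2 + 54·x^3)·Dx^2  (order 2).
h: a_k = 2, 4, -13/2, 19/4, -469/32, 1573/64, -15821/256, 71147/512, -2831053/8192, …
ICs: h(0) = 2, h′(0) = 4.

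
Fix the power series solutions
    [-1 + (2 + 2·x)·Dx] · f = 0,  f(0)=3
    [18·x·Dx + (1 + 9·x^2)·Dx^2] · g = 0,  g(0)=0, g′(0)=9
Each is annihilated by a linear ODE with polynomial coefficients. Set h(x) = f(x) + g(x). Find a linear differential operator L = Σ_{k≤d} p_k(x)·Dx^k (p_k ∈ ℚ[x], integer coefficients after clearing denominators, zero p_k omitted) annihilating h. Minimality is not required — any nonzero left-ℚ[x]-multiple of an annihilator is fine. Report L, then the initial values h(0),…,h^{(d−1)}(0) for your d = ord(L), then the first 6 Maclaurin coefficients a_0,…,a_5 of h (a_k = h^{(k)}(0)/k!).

f: a_k = 3, 3/2, -3/8, 3/16, -15/128, 21/256, …
g: a_k = 0, 9, 0, -27, 0, 729/5, …
h₀=f+g: left-lcm gives L₀, ord ≤ 3.
L = (-36 - 90·x + 972·x^2 + 486·x^3)·Dx + (-75 - 144·x + 1818·x^2 + 3888·x^3 + 1701·x^4)·Dx^2 + (-2 + 70·x + 108·x^2 + 684·x^3 + 1134·x^4 + 486·x^5)·Dx^3  (order 3).
h: a_k = 3, 21/2, -3/8, -429/16, -15/128, 186729/1280, …
ICs: h(0) = 3, h′(0) = 21/2, h′′(0) = -3/4.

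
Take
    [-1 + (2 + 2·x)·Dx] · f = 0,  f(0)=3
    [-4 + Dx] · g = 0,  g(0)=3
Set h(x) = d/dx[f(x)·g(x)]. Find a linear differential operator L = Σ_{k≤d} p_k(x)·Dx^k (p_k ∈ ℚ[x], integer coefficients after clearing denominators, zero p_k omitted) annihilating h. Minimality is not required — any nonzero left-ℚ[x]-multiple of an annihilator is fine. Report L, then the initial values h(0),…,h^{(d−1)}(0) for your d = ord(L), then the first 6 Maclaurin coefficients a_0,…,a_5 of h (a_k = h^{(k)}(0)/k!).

f: a_k = 3, 3/2, -3/8, 3/16, -15/128, 21/256, …
g: a_k = 3, 12, 24, 32, 32, 128/5, …
h₀=f·g: eliminate ⇒ L₀, order ≤ 1·1.
h₀' ⇒ L via d/dx closure of L₀.
L = (79 + 144·x + 64·x^2) + (-18 - 34·x - 16·x^2)·Dx  (order 1).
h: a_k = 81/2, 711/4, 6147/16, 17523/32, 148659/256, 1253181/2560, …
ICs: h(0) = 81/2.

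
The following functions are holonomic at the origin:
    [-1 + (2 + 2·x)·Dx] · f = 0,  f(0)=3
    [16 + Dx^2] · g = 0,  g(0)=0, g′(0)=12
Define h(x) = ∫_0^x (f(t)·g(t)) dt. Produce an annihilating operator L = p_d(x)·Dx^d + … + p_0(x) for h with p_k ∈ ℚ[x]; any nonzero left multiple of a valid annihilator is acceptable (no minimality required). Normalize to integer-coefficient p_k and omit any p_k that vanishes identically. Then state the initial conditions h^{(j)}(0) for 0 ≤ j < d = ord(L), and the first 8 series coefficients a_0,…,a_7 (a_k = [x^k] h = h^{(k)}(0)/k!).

f: a_k = 3, 3/2, -3/8, 3/16, -15/128, 21/256, -63/1024, 99/2048, …
g: a_k = 0, 12, 0, -32, 0, 128/5, 0, -1024/105, …
Product ⇒ symmetric product L₀, ord ≤ 2.
∫: right-multiply L₀ by Dx.
L = (67 + 128·x + 64·x^2)·Dx + (-4 - 4·x)·Dx^2 + (4 + 8·x + 4·x^2)·Dx^3  (order 3).
h: a_k = 0, 0, 18, 6, -201/8, -183/20, 4661/320, 10683/2240, …
ICs: h(0) = 0, h′(0) = 0, h′′(0) = 36.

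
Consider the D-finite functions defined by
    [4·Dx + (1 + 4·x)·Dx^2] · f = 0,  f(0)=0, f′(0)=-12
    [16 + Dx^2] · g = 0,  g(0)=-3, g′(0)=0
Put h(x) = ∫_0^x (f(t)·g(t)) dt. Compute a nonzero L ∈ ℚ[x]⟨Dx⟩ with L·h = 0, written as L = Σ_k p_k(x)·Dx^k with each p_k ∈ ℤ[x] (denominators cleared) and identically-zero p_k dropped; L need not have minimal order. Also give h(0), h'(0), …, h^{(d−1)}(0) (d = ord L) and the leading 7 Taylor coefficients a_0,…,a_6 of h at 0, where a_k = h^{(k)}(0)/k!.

f: a_k = 0, -12, 24, -64, 192, -3072/5, 2048, …
g: a_k = -3, 0, 24, 0, -32, 0, 256/15, …
L₀ := L_f ⊗_s L_g (sym. prod.), ord ≤ 4.
h=∫h₀ ⇒ L = L₀·Dx.
L = (-768 + 6144·x + 77824·x^2 + 262144·x^3 + 262144·x^4)·Dx + (256 + 5120·x + 24576·x^2 + 32768·x^3)·Dx^2 + (1280·x + 10752·x^2 + 32768·x^3 + 32768·x^4)·Dx^3 + (16 + 320·x + 1536·x^2 + 2048·x^3)·Dx^4 + (3 + 56·x + 368·x^2 + 1024·x^3 + 1024·x^4)·Dx^5  (order 5).
h: a_k = 0, 0, 18, -24, -24, 0, 576/5, …
ICs: h(0) = 0, h′(0) = 0, h′′(0) = 36, h′′′(0) = -144, h′′′′(0) = -576.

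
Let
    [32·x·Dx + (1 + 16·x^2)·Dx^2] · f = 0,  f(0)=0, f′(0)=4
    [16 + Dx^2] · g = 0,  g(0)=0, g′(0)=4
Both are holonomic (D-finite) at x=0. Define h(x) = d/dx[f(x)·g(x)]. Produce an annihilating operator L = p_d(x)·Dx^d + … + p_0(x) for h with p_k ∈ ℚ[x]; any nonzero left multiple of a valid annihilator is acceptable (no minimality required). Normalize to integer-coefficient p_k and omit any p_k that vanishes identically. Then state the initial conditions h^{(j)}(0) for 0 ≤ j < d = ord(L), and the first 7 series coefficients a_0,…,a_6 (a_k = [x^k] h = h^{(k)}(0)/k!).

L = (14080 + 602112·x^2 + 15106048·x^4 + 50331648·x^6 + 100663296·x^8 + 268435456·x^10 + 2147483648·x^12) + (8704·x + 581632·x^3 + 9175040·x^5 + 41943040·x^7 + 167772160·x^9 + 536870912·x^11)·Dx + (960 + 43520·x^2 + 1093632·x^4 + 4849664·x^6 + 16777216·x^8 + 67108864·x^10 + 268435456·x^12)·Dx^2 + (544·x + 36352·x^3 + 573440·x^5 + 2621440·x^7 + 10485760·x^9 + 33554432·x^11)·Dx^3 + (5 + 368·x^2 + 9344·x^4 + 106496·x^6 + 655360·x^8 + 3145728·x^10 + 8388608·x^12)·Dx^4  (order 4).
h: a_k = 0, 32, 0, -512, 0, 19456/3, 0, …
ICs: h(0) = 0, h′(0) = 32, h′′(0) = 0, h′′′(0) = -3072.

f: a_k = 0, 4, 0, -64/3, 0, 1024/5, 0, …
g: a_k = 0, 4, 0, -32/3, 0, 128/15, 0, …
Product ⇒ symmetric product L₀, ord ≤ 4.
Differentiate: ansatz ord ≤ ord L₀ ⇒ L.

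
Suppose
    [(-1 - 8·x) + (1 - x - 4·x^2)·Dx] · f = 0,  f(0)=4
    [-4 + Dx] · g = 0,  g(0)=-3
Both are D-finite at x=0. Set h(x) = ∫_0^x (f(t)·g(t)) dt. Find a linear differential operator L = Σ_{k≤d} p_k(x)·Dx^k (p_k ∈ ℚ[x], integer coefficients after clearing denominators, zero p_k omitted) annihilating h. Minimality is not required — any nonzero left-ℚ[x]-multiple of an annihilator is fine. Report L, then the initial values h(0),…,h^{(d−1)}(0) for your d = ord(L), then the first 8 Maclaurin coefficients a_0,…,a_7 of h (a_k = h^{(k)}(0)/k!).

L = (5 + 4·x - 16·x^2)·Dx + (-1 + x + 4·x^2)·Dx^2  (order 2).
h: a_k = 0, -12, -30, -68, -143, -1516/5, -9766/15, -30116/21, …
ICs: h(0) = 0, h′(0) = -12.

f: a_k = 4, 4, 20, 36, 116, 260, 724, 1764, …
g: a_k = -3, -12, -24, -32, -32, -128/5, -256/15, -1024/105, …
Sym-product of L_f,L_g gives L₀ (≤ ord 1).
Integrate: L := L₀·Dx.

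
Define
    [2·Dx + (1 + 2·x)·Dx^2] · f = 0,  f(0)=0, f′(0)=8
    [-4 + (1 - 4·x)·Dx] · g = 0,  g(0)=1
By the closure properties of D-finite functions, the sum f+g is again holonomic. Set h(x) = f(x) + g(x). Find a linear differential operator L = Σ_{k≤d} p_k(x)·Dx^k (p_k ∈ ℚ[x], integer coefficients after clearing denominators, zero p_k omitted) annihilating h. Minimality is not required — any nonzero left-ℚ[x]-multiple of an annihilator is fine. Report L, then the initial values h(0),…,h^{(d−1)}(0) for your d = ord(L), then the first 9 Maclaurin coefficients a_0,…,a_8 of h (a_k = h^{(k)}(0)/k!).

L = (-128 - 64·x)·Dx + (-44 - 224·x - 128·x^2)·Dx^2 + (5 - 6·x - 48·x^2 - 32·x^3)·Dx^3  (order 3).
h: a_k = 1, 12, 8, 224/3, 240, 5248/5, 12160/3, 115200/7, 65408, …
ICs: h(0) = 1, h′(0) = 12, h′′(0) = 16.

f: a_k = 0, 8, -8, 32/3, -16, 128/5, -128/3, 512/7, -128, …
g: a_k = 1, 4, 16, 64, 256, 1024, 4096, 16384, 65536, …
f+g: L₀ = lclm(L_f,L_g), ord ≤ 2+1.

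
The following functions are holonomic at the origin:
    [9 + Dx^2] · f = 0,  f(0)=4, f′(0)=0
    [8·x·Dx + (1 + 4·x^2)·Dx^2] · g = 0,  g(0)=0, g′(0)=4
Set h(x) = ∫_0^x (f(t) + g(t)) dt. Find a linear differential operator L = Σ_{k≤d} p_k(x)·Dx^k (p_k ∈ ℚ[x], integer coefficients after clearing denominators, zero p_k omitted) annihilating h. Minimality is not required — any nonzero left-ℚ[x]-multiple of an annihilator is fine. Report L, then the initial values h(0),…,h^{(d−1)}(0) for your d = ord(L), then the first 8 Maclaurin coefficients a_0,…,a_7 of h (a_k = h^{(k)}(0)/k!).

L = (-2808·x + 19008·x^3 + 10368·x^5)·Dx^2 + (9 + 1548·x^2 + 7344·x^4 + 5184·x^6)·Dx^3 + (-312·x + 2112·x^3 + 1152·x^5)·Dx^4 + (1 + 172·x^2 + 816·x^4 + 576·x^6)·Dx^5  (order 5).
h: a_k = 0, 4, 2, -6, -4/3, 27/10, 32/15, -81/140, …
ICs: h(0) = 0, h′(0) = 4, h′′(0) = 4, h′′′(0) = -36, h′′′′(0) = -32.

f: a_k = 4, 0, -18, 0, 27/2, 0, -81/20, 0, …
g: a_k = 0, 4, 0, -16/3, 0, 64/5, 0, -256/7, …
f+g: L₀ = lclm(L_f,L_g), ord ≤ 2+2.
Integrate: L := L₀·Dx.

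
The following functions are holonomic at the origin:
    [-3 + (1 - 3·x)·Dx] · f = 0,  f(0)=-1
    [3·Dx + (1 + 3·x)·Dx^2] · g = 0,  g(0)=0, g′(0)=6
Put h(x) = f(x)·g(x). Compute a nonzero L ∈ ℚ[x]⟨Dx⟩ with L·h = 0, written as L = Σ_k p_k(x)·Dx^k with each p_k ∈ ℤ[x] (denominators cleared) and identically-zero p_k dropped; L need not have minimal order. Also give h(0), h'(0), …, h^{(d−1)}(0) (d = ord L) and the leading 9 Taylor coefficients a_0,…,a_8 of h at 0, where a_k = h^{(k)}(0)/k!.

f: a_k = -1, -3, -9, -27, -81, -243, -729, -2187, -6561, …
g: a_k = 0, 6, -9, 18, -81/2, 486/5, -243, 4374/7, -6561/4, …
f·g: L₀ = L_f ⊗_s L_g, ord ≤ 1·2.
L = 9 + (3 + 27·x)·Dx + (-1 + 9·x^2)·Dx^2  (order 2).
h: a_k = 0, -6, -9, -45, -189/2, -3807/10, -8991/10, -232551/70, -1165671/140, …
ICs: h(0) = 0, h′(0) = -6.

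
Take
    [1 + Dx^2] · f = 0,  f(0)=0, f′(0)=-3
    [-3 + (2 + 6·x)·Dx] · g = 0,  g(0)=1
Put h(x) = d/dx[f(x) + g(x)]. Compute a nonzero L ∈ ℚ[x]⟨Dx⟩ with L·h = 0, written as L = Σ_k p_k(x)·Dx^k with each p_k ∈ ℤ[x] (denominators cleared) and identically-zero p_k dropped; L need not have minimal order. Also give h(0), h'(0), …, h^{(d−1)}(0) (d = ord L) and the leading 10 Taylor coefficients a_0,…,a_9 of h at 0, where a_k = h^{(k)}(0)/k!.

L = (-417 - 72·x - 108·x^2) + (-62 - 234·x - 216·x^2 - 216·x^3)·Dx + (-417 - 72·x - 108·x^2)·Dx^2 + (-62 - 234·x - 216·x^2 - 216·x^3)·Dx^3  (order 3).
h: a_k = -3/2, -9/4, 105/16, -405/32, 8473/256, -45927/512, 7578083/30720, -2814669/4096, 13299310513/6881280, -717740595/131072, …
ICs: h(0) = -3/2, h′(0) = -9/4, h′′(0) = 105/8.

f: a_k = 0, -3, 0, 1/2, 0, -1/40, 0, 1/1680, 0, -1/120960, …
g: a_k = 1, 3/2, -9/8, 27/16, -405/128, 1701/256, -15309/1024, 72171/2048, -2814669/32768, 14073345/65536, …
Weyl lclm of L_f,L_g ⇒ L₀ (ord ≤ 3).
Differentiate: ansatz ord ≤ ord L₀ ⇒ L.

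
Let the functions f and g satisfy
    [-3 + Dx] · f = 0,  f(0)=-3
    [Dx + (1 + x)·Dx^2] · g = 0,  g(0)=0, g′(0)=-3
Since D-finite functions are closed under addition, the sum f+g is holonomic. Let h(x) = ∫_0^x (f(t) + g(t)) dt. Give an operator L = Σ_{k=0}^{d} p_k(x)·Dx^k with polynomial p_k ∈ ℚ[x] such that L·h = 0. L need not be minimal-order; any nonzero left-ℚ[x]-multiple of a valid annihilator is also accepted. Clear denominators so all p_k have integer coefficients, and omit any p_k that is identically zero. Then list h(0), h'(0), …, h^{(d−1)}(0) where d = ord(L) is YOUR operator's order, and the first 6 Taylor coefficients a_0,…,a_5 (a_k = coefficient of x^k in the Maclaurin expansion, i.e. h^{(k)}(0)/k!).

L = (-15 - 9·x)·Dx^2 + (-7 - 18·x - 9·x^2)·Dx^3 + (4 + 7·x + 3·x^2)·Dx^4  (order 4).
h: a_k = 0, -3, -6, -4, -29/8, -15/8, …
ICs: h(0) = 0, h′(0) = -3, h′′(0) = -12, h′′′(0) = -24.

f: a_k = -3, -9, -27/2, -27/2, -81/8, -243/40, …
g: a_k = 0, -3, 3/2, -1, 3/4, -3/5, …
h₀=f+g: left-lcm gives L₀, ord ≤ 3.
h=∫₀ˣh₀: take L = L₀·Dx.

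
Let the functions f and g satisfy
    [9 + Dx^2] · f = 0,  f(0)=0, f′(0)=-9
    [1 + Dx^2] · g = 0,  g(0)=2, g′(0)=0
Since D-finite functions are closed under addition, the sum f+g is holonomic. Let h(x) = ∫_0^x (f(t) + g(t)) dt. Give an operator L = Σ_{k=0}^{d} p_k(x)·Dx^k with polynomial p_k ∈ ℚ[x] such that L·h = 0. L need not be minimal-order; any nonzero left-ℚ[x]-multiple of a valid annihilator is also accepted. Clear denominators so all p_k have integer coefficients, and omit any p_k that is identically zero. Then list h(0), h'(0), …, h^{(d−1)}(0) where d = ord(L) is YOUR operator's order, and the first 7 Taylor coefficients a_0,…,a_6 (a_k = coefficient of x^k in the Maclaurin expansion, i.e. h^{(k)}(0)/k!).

f: a_k = 0, -9, 0, 27/2, 0, -243/40, 0, …
g: a_k = 2, 0, -1, 0, 1/12, 0, -1/360, …
L₀ := lclm(L_f,L_g); ord L₀ ≤ 2+2.
h=∫h₀ ⇒ L = L₀·Dx.
L = 9·Dx + 10·Dx^3 + Dx^5  (order 5).
h: a_k = 0, 2, -9/2, -1/3, 27/8, 1/60, -81/80, …
ICs: h(0) = 0, h′(0) = 2, h′′(0) = -9, h′′′(0) = -2, h′′′′(0) = 81.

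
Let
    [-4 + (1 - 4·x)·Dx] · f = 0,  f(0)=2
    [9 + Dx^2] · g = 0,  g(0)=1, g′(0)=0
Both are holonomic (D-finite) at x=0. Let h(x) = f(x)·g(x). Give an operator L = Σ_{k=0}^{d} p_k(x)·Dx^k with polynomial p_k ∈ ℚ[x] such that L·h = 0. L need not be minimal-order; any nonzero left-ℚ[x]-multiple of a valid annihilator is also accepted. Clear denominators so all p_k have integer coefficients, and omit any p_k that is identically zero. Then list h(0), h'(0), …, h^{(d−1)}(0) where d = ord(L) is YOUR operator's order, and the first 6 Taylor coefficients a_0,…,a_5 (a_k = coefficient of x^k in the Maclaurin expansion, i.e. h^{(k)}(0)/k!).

f: a_k = 2, 8, 32, 128, 512, 2048, …
g: a_k = 1, 0, -9/2, 0, 27/8, 0, …
Product ⇒ symmetric product L₀, ord ≤ 2.
L = (-9 + 36·x) + 8·Dx + (-1 + 4·x)·Dx^2  (order 2).
h: a_k = 2, 8, 23, 92, 1499/4, 1499, …
ICs: h(0) = 2, h′(0) = 8.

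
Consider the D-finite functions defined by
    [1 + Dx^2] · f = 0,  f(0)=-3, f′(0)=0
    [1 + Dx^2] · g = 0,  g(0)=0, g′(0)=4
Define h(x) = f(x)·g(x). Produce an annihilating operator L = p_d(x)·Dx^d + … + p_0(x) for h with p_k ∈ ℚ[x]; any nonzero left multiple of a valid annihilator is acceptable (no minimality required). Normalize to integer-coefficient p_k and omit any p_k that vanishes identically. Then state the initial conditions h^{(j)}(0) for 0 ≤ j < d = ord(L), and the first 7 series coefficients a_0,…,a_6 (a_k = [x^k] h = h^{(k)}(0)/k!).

L = 4·Dx + Dx^3  (order 3).
h: a_k = 0, -12, 0, 8, 0, -8/5, 0, …
ICs: h(0) = 0, h′(0) = -12, h′′(0) = 0.

f: a_k = -3, 0, 3/2, 0, -1/8, 0, 1/240, …
g: a_k = 0, 4, 0, -2/3, 0, 1/30, 0, …
f·g: L₀ = L_f ⊗_s L_g, ord ≤ 2·2.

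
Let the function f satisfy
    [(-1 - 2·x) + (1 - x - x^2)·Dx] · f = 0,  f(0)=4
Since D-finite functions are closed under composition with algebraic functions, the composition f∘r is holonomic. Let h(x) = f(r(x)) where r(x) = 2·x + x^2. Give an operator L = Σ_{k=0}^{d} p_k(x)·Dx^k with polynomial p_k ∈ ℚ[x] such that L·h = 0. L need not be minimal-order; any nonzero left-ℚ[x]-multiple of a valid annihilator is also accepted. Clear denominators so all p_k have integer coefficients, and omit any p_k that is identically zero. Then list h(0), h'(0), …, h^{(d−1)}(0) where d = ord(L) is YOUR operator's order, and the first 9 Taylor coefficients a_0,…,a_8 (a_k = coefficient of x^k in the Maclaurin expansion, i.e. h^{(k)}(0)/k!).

L = (2 + 10·x + 12·x^2 + 4·x^3) + (-1 + 2·x + 5·x^2 + 4·x^3 + x^4)·Dx  (order 1).
h: a_k = 4, 8, 36, 128, 472, 1736, 6380, 23456, 86228, …
ICs: h(0) = 4.

f: a_k = 4, 4, 8, 12, 20, 32, 52, 84, 136, …
h₀=f(r): pull back L_f along r ⇒ L₀.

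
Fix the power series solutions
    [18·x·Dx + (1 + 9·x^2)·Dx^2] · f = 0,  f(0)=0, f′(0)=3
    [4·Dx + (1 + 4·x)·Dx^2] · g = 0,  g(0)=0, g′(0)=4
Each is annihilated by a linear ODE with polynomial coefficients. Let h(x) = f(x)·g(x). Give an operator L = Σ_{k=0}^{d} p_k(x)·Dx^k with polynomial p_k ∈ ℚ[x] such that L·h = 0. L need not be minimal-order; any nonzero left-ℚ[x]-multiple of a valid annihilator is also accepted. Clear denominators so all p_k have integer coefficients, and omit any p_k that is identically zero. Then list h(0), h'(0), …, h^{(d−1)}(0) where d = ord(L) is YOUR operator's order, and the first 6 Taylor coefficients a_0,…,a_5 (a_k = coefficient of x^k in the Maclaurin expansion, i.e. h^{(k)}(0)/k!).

f: a_k = 0, 3, 0, -9, 0, 243/5, …
g: a_k = 0, 4, -8, 64/3, -64, 1024/5, …
h₀=f·g: eliminate ⇒ L₀, order ≤ 2·2.
L = (2448 + 17280·x + 76464·x^2 + 518400·x^3 + 1399680·x^4 + 2426112·x^5 + 1679616·x^7)·Dx + (452 + 10800·x + 98028·x^2 + 491184·x^3 + 1840320·x^4 + 4339008·x^5 + 6531840·x^6 + 1259712·x^7 + 5878656·x^8)·Dx^2 + (136 + 1912·x + 18576·x^2 + 103608·x^3 + 389448·x^4 + 1100304·x^5 + 2239488·x^6 + 3277584·x^7 + 1259712·x^8 + 3359232·x^9)·Dx^3 + (13 + 176·x + 1234·x^2 + 6048·x^3 + 22833·x^4 + 68688·x^5 + 154224·x^6 + 279936·x^7 + 399492·x^8 + 209952·x^9 + 419904·x^10)·Dx^4  (order 4).
h: a_k = 0, 0, 12, -24, 28, -120, …
ICs: h(0) = 0, h′(0) = 0, h′′(0) = 24, h′′′(0) = -144.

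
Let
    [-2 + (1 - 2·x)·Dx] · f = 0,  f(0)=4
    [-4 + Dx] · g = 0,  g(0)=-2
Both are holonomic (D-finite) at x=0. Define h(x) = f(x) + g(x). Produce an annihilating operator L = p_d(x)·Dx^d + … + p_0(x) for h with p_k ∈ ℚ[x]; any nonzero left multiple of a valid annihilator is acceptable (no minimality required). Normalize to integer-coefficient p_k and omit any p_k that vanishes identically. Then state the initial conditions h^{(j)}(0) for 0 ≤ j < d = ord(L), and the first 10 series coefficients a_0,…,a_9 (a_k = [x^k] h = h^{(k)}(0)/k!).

f: a_k = 4, 8, 16, 32, 64, 128, 256, 512, 1024, 2048, …
g: a_k = -2, -8, -16, -64/3, -64/3, -256/15, -512/45, -2048/315, -1024/315, -4096/2835, …
h₀=f+g: left-lcm gives L₀, ord ≤ 2.
L = -32·x + (-4 + 32·x - 32·x^2)·Dx + (1 - 6·x + 8·x^2)·Dx^2  (order 2).
h: a_k = 2, 0, 0, 32/3, 128/3, 1664/15, 11008/45, 159232/315, 321536/315, 5801984/2835, …
ICs: h(0) = 2, h′(0) = 0.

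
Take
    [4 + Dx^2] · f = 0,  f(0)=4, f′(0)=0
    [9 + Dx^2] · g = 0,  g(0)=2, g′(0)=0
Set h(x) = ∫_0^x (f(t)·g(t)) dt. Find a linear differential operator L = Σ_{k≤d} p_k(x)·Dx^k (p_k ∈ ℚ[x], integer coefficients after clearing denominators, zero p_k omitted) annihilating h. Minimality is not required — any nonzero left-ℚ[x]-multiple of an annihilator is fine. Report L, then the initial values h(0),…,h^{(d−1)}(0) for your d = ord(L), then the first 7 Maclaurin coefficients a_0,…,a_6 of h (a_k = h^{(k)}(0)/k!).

L = 25·Dx + 26·Dx^3 + Dx^5  (order 5).
h: a_k = 0, 8, 0, -52/3, 0, 313/15, 0, …
ICs: h(0) = 0, h′(0) = 8, h′′(0) = 0, h′′′(0) = -104, h′′′′(0) = 0.

f: a_k = 4, 0, -8, 0, 8/3, 0, -16/45, …
g: a_k = 2, 0, -9, 0, 27/4, 0, -81/40, …
Product ⇒ symmetric product L₀, ord ≤ 4.
Integrate: L := L₀·Dx.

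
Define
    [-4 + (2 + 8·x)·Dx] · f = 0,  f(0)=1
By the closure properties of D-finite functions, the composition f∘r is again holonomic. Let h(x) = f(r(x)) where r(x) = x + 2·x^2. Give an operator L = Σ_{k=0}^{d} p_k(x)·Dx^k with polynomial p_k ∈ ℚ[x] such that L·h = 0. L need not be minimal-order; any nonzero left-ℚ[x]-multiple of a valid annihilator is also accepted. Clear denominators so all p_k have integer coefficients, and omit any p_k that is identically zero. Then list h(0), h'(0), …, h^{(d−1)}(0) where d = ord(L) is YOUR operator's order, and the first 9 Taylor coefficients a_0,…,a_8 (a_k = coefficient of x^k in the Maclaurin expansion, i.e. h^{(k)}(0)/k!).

f: a_k = 1, 2, -2, 4, -10, 28, -84, 264, -858, …
Substitute x→r, Dx→(1/r')Dx; clear ⇒ L₀.
L = (-2 - 8·x) + (1 + 4·x + 8·x^2)·Dx  (order 1).
h: a_k = 1, 2, 2, -4, 6, -4, -12, 56, -122, …
ICs: h(0) = 1.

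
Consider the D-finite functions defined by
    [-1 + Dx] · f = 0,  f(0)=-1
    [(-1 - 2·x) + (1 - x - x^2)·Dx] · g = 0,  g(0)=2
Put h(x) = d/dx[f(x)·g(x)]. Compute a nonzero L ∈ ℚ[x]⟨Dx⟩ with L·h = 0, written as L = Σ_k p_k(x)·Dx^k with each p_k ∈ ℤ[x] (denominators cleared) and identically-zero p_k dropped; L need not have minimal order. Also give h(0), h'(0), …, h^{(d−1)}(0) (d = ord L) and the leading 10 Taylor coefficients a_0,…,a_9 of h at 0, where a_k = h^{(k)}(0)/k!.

L = (7 + 6·x - x^2 - 2·x^3 + x^4) + (-2 + x + 4·x^2 - x^4)·Dx  (order 1).
h: a_k = -4, -14, -34, -221/3, -893/6, -17347/60, -98221/180, -2542969/2520, -2645039/1440, -599172671/181440, …
ICs: h(0) = -4.

f: a_k = -1, -1, -1/2, -1/6, -1/24, -1/120, -1/720, -1/5040, -1/40320, -1/362880, …
g: a_k = 2, 2, 4, 6, 10, 16, 26, 42, 68, 110, …
L₀ := L_f ⊗_s L_g (sym. prod.), ord ≤ 1.
h₀' ⇒ L via d/dx closure of L₀.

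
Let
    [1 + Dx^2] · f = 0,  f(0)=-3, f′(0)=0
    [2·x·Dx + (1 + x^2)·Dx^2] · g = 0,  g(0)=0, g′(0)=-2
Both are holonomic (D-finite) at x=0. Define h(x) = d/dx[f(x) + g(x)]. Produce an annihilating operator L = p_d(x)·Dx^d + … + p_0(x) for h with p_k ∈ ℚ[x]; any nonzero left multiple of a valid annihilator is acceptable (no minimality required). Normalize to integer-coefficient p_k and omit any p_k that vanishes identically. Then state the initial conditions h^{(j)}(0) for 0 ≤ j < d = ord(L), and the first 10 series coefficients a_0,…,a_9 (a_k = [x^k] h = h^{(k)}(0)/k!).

f: a_k = -3, 0, 3/2, 0, -1/8, 0, 1/240, 0, -1/13440, 0, …
g: a_k = 0, -2, 0, 2/3, 0, -2/5, 0, 2/7, 0, -2/9, …
L₀ := lclm(L_f,L_g); ord L₀ ≤ 2+2.
Differentiate: ansatz ord ≤ ord L₀ ⇒ L.
L = (-22·x + 28·x^3 + 2·x^5) + (-1 + 7·x^2 + 9·x^4 + x^6)·Dx + (-22·x + 28·x^3 + 2·x^5)·Dx^2 + (-1 + 7·x^2 + 9·x^4 + x^6)·Dx^3  (order 3).
h: a_k = -2, 3, 2, -1/2, -2, 1/40, 2, -1/1680, -2, 1/120960, …
ICs: h(0) = -2, h′(0) = 3, h′′(0) = 4.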